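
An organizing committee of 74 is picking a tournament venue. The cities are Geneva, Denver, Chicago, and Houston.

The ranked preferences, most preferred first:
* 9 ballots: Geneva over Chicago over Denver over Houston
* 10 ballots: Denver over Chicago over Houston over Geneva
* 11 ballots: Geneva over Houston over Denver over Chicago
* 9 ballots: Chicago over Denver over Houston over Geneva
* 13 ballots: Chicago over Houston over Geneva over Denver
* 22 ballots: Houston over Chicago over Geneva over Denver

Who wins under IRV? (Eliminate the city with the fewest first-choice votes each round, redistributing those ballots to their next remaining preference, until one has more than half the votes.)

Round 1: Geneva 20, Denver 10, Chicago 22, Houston 22. Denver eliminated.
Round 2: Geneva 20, Chicago 32, Houston 22. Geneva eliminated.
Round 3: Chicago 41, Houston 33. Chicago has a majority (≥38).

Chicago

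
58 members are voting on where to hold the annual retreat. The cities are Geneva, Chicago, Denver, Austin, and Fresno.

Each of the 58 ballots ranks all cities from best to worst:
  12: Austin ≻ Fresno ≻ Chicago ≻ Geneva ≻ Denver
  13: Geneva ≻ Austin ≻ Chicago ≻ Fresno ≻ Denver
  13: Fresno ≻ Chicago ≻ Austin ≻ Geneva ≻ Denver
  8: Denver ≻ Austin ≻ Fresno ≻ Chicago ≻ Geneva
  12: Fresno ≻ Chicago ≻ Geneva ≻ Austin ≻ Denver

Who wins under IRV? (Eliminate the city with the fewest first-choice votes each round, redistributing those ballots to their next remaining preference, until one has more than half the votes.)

Austin

Round 1: Geneva 13, Chicago 0, Denver 8, Austin 12, Fresno 25. Chicago eliminated.
Round 2: Geneva 13, Denver 8, Austin 12, Fresno 25. Denver eliminated.
Round 3: Geneva 13, Austin 20, Fresno 25. Geneva eliminated.
Round 4: Austin 33, Fresno 25. Austin has a majority (≥30).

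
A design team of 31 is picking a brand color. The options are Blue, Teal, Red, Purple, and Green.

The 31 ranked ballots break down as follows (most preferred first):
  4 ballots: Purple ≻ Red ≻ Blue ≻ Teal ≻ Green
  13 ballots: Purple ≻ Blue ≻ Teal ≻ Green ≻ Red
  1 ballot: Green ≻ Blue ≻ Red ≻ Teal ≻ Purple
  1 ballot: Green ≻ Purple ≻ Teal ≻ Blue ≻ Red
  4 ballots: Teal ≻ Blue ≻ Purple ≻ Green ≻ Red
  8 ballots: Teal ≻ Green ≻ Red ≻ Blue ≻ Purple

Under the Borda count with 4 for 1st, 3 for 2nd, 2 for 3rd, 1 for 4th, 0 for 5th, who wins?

Blue: 4×2 + 13×3 + 1×3 + 1×1 + 4×3 + 8×1 = 71
Teal: 4×1 + 13×2 + 1×1 + 1×2 + 4×4 + 8×4 = 81
Red: 4×3 + 13×0 + 1×2 + 1×0 + 4×0 + 8×2 = 30
Purple: 4×4 + 13×4 + 1×0 + 1×3 + 4×2 + 8×0 = 79
Green: 4×0 + 13×1 + 1×4 + 1×4 + 4×1 + 8×3 = 49

Teal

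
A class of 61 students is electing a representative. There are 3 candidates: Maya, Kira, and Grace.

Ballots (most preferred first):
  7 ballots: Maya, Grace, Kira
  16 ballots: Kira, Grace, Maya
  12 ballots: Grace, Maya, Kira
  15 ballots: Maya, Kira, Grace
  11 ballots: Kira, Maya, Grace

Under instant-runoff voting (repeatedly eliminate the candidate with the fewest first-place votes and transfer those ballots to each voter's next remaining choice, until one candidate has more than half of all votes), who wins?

Maya

Round 1: Maya 22, Kira 27, Grace 12. Grace eliminated.
Round 2: Maya 34, Kira 27. Maya has a majority (≥31).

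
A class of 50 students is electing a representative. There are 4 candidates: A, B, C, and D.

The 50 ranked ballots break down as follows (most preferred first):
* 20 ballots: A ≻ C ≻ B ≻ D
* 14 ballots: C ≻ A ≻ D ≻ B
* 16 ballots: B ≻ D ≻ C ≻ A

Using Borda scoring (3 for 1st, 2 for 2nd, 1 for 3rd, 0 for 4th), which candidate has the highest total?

C

A: 20×3 + 14×2 + 16×0 = 88
B: 20×1 + 14×0 + 16×3 = 68
C: 20×2 + 14×3 + 16×1 = 98
D: 20×0 + 14×1 + 16×2 = 46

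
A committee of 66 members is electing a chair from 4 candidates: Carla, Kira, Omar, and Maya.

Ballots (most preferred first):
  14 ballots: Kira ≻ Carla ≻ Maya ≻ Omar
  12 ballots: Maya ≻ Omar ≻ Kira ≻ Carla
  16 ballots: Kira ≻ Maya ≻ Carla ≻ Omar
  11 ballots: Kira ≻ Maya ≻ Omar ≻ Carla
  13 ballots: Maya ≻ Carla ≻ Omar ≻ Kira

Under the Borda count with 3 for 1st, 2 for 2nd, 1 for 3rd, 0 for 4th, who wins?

Maya

Carla: 14×2 + 12×0 + 16×1 + 11×0 + 13×2 = 70
Kira: 14×3 + 12×1 + 16×3 + 11×3 + 13×0 = 135
Omar: 14×0 + 12×2 + 16×0 + 11×1 + 13×1 = 48
Maya: 14×1 + 12×3 + 16×2 + 11×2 + 13×3 = 143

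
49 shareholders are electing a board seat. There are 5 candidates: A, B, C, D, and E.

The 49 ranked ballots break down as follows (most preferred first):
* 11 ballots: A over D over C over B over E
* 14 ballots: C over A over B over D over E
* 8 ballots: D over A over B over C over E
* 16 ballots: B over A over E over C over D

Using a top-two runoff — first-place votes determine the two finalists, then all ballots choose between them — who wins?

C

Round 1 first-place votes: A 11, B 16, C 14, D 8, E 0. B and C advance.
Runoff: B is ranked above C on 24 ballots, C above B on 25.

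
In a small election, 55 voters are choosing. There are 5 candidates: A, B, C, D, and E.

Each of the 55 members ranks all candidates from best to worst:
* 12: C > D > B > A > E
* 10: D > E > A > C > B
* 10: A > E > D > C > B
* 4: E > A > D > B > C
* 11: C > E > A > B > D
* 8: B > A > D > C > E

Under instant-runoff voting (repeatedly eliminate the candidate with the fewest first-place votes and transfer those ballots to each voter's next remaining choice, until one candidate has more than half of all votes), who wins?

A

Round 1: A 10, B 8, C 23, D 10, E 4. E eliminated.
Round 2: A 14, B 8, C 23, D 10. B eliminated.
Round 3: A 22, C 23, D 10. D eliminated.
Round 4: A 32, C 23. A has a majority (≥28).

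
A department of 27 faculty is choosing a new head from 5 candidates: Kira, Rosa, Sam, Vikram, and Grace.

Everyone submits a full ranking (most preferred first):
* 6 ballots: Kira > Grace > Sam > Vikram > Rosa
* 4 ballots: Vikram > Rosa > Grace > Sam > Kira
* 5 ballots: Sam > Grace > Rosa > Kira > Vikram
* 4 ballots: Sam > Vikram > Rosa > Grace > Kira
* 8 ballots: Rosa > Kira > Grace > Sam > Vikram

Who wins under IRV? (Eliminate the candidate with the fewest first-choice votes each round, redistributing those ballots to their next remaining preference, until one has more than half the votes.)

Round 1: Kira 6, Rosa 8, Sam 9, Vikram 4, Grace 0. Grace eliminated.
Round 2: Kira 6, Rosa 8, Sam 9, Vikram 4. Vikram eliminated.
Round 3: Kira 6, Rosa 12, Sam 9. Kira eliminated.
Round 4: Rosa 12, Sam 15. Sam has a majority (≥14).

Sam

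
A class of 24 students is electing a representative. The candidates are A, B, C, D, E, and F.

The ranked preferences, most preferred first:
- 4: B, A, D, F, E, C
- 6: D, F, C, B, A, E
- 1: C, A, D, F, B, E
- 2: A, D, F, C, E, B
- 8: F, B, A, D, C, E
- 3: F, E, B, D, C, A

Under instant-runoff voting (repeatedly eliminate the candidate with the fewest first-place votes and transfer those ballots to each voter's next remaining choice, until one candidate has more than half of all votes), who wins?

Round 1: A 2, B 4, C 1, D 6, E 0, F 11. E eliminated.
Round 2: A 2, B 4, C 1, D 6, F 11. C eliminated.
Round 3: A 3, B 4, D 6, F 11. A eliminated.
Round 4: B 4, D 9, F 11. B eliminated.
Round 5: D 13, F 11. D has a majority (≥13).

D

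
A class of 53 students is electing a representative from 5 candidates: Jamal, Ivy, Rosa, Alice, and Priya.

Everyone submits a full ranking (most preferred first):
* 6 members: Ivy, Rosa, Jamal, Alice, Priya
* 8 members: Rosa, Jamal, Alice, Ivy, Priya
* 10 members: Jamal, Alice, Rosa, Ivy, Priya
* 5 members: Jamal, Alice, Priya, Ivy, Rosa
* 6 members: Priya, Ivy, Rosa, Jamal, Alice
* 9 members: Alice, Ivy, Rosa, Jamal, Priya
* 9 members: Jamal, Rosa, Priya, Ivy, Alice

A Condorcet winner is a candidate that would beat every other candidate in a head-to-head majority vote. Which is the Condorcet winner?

Rosa vs Jamal: 29–24
Rosa vs Ivy: 27–26
Rosa vs Alice: 29–24
Rosa vs Priya: 42–11
Rosa beats every other candidate.

Rosa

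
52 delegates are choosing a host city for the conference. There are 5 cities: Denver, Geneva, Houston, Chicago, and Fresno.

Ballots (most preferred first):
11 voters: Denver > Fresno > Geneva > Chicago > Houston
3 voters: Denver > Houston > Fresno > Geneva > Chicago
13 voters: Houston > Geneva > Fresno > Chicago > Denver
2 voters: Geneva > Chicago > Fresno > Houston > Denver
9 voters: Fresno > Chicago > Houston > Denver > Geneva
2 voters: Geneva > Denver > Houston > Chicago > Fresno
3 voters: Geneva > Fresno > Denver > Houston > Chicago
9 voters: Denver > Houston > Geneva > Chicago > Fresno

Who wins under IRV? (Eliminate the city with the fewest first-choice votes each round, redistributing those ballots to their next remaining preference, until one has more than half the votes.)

Fresno

Round 1: Denver 23, Geneva 7, Houston 13, Chicago 0, Fresno 9. Chicago eliminated.
Round 2: Denver 23, Geneva 7, Houston 13, Fresno 9. Geneva eliminated.
Round 3: Denver 25, Houston 13, Fresno 14. Houston eliminated.
Round 4: Denver 25, Fresno 27. Fresno has a majority (≥27).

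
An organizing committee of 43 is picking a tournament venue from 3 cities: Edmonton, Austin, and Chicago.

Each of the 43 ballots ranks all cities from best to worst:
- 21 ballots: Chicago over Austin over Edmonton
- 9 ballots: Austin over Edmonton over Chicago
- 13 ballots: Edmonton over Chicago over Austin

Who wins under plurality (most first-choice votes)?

First-place votes: Edmonton 13, Austin 9, Chicago 21.

Chicago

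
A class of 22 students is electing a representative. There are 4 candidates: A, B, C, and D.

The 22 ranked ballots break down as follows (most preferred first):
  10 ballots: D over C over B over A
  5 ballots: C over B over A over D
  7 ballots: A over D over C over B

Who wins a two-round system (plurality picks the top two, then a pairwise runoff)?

Round 1 first-place votes: A 7, B 0, C 5, D 10. D and A advance.
Runoff: D is ranked above A on 10 ballots, A above D on 12.

A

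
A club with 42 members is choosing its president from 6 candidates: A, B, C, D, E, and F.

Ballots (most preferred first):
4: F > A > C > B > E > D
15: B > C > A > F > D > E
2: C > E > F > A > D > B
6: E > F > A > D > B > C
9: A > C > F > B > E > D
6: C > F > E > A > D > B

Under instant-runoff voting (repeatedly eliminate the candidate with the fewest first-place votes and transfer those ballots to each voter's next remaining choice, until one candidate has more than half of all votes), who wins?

Round 1: A 9, B 15, C 8, D 0, E 6, F 4. D eliminated.
Round 2: A 9, B 15, C 8, E 6, F 4. F eliminated.
Round 3: A 13, B 15, C 8, E 6. E eliminated.
Round 4: A 19, B 15, C 8. C eliminated.
Round 5: A 27, B 15. A has a majority (≥22).

A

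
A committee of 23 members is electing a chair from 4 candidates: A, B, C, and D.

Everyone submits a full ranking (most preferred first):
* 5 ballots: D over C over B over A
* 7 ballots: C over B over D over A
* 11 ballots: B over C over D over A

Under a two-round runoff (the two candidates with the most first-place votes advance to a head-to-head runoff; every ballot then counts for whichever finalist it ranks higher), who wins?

C

Round 1 first-place votes: A 0, B 11, C 7, D 5. B and C advance.
Runoff: B is ranked above C on 11 ballots, C above B on 12.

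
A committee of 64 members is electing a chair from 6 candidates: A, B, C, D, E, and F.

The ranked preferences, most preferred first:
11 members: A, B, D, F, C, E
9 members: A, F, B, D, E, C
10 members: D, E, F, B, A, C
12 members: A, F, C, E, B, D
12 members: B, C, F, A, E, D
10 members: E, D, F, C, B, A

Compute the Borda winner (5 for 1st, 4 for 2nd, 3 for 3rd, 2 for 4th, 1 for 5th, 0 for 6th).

F

A: 11×5 + 9×5 + 10×1 + 12×5 + 12×2 + 10×0 = 194
B: 11×4 + 9×3 + 10×2 + 12×1 + 12×5 + 10×1 = 173
C: 11×1 + 9×0 + 10×0 + 12×3 + 12×4 + 10×2 = 115
D: 11×3 + 9×2 + 10×5 + 12×0 + 12×0 + 10×4 = 141
E: 11×0 + 9×1 + 10×4 + 12×2 + 12×1 + 10×5 = 135
F: 11×2 + 9×4 + 10×3 + 12×4 + 12×3 + 10×3 = 202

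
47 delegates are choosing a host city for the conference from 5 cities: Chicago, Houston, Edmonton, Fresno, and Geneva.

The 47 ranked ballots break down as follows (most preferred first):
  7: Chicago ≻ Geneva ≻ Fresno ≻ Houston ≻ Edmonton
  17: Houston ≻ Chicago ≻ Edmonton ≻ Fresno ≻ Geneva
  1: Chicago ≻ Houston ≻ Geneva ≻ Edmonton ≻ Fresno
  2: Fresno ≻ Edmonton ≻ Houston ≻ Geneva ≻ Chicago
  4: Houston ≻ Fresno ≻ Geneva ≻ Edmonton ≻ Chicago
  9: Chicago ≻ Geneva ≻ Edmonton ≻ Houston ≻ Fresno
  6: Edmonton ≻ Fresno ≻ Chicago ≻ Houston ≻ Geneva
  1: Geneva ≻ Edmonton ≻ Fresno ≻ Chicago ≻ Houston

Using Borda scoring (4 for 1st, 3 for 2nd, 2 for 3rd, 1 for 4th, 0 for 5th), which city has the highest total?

Chicago

Chicago: 7×4 + 17×3 + 1×4 + 2×0 + 4×0 + 9×4 + 6×2 + 1×1 = 132
Houston: 7×1 + 17×4 + 1×3 + 2×2 + 4×4 + 9×1 + 6×1 + 1×0 = 113
Edmonton: 7×0 + 17×2 + 1×1 + 2×3 + 4×1 + 9×2 + 6×4 + 1×3 = 90
Fresno: 7×2 + 17×1 + 1×0 + 2×4 + 4×3 + 9×0 + 6×3 + 1×2 = 71
Geneva: 7×3 + 17×0 + 1×2 + 2×1 + 4×2 + 9×3 + 6×0 + 1×4 = 64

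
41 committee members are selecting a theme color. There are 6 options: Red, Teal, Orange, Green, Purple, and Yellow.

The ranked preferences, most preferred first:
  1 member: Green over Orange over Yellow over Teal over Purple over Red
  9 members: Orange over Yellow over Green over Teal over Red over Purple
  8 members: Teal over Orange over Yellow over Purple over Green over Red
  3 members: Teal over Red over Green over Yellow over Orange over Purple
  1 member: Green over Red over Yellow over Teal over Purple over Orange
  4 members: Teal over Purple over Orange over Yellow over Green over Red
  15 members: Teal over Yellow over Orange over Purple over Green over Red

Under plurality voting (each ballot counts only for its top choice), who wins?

First-place votes: Red 0, Teal 30, Orange 9, Green 2, Purple 0, Yellow 0.

Teal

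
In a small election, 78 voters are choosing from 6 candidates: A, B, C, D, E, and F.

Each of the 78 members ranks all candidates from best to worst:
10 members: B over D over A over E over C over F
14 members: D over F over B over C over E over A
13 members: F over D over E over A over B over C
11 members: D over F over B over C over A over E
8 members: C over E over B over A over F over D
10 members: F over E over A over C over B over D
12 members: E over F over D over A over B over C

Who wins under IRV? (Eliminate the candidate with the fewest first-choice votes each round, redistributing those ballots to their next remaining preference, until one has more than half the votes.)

Round 1: A 0, B 10, C 8, D 25, E 12, F 23. A eliminated.
Round 2: B 10, C 8, D 25, E 12, F 23. C eliminated.
Round 3: B 10, D 25, E 20, F 23. B eliminated.
Round 4: D 35, E 20, F 23. E eliminated.
Round 5: D 35, F 43. F has a majority (≥40).

F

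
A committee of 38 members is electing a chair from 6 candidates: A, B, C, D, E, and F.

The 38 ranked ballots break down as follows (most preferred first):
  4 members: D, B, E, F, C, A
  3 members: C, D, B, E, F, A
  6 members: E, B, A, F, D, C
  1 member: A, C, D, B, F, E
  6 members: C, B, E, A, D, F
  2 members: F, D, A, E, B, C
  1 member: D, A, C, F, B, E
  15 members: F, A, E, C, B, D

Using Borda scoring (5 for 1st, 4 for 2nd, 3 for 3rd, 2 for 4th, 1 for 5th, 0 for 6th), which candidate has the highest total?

A: 4×0 + 3×0 + 6×3 + 1×5 + 6×2 + 2×3 + 1×4 + 15×4 = 105
B: 4×4 + 3×3 + 6×4 + 1×2 + 6×4 + 2×1 + 1×1 + 15×1 = 93
C: 4×1 + 3×5 + 6×0 + 1×4 + 6×5 + 2×0 + 1×3 + 15×2 = 86
D: 4×5 + 3×4 + 6×1 + 1×3 + 6×1 + 2×4 + 1×5 + 15×0 = 60
E: 4×3 + 3×2 + 6×5 + 1×0 + 6×3 + 2×2 + 1×0 + 15×3 = 115
F: 4×2 + 3×1 + 6×2 + 1×1 + 6×0 + 2×5 + 1×2 + 15×5 = 111

E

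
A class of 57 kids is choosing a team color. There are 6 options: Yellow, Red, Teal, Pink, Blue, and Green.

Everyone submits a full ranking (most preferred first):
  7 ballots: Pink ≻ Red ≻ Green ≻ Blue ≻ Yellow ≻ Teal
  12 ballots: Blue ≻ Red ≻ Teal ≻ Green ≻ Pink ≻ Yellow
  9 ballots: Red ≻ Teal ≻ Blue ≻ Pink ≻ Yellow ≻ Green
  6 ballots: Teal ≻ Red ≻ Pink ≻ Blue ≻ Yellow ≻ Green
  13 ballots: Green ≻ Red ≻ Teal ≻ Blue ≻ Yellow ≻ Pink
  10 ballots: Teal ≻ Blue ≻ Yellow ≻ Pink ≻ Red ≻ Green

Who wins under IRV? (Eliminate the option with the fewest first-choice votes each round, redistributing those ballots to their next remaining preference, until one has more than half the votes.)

Round 1: Yellow 0, Red 9, Teal 16, Pink 7, Blue 12, Green 13. Yellow eliminated.
Round 2: Red 9, Teal 16, Pink 7, Blue 12, Green 13. Pink eliminated.
Round 3: Red 16, Teal 16, Blue 12, Green 13. Blue eliminated.
Round 4: Red 28, Teal 16, Green 13. Green eliminated.
Round 5: Red 41, Teal 16. Red has a majority (≥29).

Red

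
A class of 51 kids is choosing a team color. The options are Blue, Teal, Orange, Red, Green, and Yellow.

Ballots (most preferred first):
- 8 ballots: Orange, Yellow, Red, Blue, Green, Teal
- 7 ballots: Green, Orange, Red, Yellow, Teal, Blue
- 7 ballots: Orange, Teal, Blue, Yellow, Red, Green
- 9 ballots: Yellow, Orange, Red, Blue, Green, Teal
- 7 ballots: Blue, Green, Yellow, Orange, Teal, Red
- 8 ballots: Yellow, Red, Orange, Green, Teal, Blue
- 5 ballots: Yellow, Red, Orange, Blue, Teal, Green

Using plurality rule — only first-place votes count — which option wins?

Yellow

First-place votes: Blue 7, Teal 0, Orange 15, Red 0, Green 7, Yellow 22.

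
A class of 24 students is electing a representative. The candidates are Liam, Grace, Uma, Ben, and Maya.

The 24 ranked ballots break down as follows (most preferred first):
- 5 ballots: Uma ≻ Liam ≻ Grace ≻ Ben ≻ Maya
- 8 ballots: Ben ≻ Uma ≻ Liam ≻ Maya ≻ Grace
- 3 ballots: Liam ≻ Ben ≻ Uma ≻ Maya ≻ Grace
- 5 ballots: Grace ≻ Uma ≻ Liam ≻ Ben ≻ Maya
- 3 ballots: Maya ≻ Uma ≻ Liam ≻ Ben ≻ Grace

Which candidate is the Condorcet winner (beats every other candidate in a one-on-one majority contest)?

Uma

Uma vs Liam: 21–3
Uma vs Grace: 19–5
Uma vs Ben: 13–11
Uma vs Maya: 21–3
Uma beats every other candidate.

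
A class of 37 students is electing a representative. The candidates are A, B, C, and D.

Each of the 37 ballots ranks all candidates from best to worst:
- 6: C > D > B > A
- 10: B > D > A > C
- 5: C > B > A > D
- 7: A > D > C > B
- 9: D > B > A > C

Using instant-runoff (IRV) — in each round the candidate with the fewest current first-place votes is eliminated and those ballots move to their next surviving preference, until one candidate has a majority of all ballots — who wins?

Round 1: A 7, B 10, C 11, D 9. A eliminated.
Round 2: B 10, C 11, D 16. B eliminated.
Round 3: C 11, D 26. D has a majority (≥19).

D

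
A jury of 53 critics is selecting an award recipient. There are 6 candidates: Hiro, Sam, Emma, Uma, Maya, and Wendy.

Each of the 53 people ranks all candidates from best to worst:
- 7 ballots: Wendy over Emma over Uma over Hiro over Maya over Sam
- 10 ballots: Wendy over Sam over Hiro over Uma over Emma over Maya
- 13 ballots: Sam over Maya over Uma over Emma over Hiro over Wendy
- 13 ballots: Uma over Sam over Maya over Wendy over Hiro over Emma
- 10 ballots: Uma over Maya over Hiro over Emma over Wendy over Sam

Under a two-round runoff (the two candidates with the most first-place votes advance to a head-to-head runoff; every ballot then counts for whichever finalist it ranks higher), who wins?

Uma

Round 1 first-place votes: Hiro 0, Sam 13, Emma 0, Uma 23, Maya 0, Wendy 17. Uma and Wendy advance.
Runoff: Uma is ranked above Wendy on 36 ballots, Wendy above Uma on 17.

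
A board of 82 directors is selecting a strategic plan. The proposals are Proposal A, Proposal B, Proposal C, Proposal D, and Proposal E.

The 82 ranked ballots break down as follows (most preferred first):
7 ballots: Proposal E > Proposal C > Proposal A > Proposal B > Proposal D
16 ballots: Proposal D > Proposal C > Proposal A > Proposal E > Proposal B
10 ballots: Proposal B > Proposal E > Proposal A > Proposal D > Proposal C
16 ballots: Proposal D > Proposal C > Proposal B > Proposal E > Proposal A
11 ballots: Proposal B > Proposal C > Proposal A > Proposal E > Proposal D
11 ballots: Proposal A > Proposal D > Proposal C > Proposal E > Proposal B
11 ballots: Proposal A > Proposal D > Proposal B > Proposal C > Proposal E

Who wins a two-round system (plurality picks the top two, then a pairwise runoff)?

Round 1 first-place votes: Proposal A 22, Proposal B 21, Proposal C 0, Proposal D 32, Proposal E 7. Proposal D and Proposal A advance.
Runoff: Proposal D is ranked above Proposal A on 32 ballots, Proposal A above Proposal D on 50.

Proposal A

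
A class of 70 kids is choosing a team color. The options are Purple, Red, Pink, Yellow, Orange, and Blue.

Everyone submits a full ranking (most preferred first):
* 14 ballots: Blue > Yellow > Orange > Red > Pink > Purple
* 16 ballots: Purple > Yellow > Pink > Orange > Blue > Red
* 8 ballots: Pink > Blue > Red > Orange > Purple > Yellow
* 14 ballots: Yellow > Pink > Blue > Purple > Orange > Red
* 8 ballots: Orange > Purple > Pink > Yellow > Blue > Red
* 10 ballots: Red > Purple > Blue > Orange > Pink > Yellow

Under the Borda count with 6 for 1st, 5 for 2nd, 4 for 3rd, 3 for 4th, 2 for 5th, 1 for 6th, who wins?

Yellow

Purple: 14×1 + 16×6 + 8×2 + 14×3 + 8×5 + 10×5 = 258
Red: 14×3 + 16×1 + 8×4 + 14×1 + 8×1 + 10×6 = 172
Pink: 14×2 + 16×4 + 8×6 + 14×5 + 8×4 + 10×2 = 262
Yellow: 14×5 + 16×5 + 8×1 + 14×6 + 8×3 + 10×1 = 276
Orange: 14×4 + 16×3 + 8×3 + 14×2 + 8×6 + 10×3 = 234
Blue: 14×6 + 16×2 + 8×5 + 14×4 + 8×2 + 10×4 = 268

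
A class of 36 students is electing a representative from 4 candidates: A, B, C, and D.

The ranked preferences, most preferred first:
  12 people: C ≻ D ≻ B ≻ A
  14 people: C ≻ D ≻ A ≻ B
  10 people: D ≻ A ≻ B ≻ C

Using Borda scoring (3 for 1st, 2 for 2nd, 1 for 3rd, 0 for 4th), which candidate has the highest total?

D

A: 12×0 + 14×1 + 10×2 = 34
B: 12×1 + 14×0 + 10×1 = 22
C: 12×3 + 14×3 + 10×0 = 78
D: 12×2 + 14×2 + 10×3 = 82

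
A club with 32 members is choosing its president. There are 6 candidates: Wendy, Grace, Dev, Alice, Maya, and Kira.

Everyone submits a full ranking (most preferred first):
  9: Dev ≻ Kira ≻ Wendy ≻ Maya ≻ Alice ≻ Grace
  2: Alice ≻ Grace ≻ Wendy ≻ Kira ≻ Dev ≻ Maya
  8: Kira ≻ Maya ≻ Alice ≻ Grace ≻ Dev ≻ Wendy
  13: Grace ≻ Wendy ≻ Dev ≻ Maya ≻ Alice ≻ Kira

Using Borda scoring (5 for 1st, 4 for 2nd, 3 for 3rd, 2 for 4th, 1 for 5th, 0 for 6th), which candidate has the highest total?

Dev

Wendy: 9×3 + 2×3 + 8×0 + 13×4 = 85
Grace: 9×0 + 2×4 + 8×2 + 13×5 = 89
Dev: 9×5 + 2×1 + 8×1 + 13×3 = 94
Alice: 9×1 + 2×5 + 8×3 + 13×1 = 56
Maya: 9×2 + 2×0 + 8×4 + 13×2 = 76
Kira: 9×4 + 2×2 + 8×5 + 13×0 = 80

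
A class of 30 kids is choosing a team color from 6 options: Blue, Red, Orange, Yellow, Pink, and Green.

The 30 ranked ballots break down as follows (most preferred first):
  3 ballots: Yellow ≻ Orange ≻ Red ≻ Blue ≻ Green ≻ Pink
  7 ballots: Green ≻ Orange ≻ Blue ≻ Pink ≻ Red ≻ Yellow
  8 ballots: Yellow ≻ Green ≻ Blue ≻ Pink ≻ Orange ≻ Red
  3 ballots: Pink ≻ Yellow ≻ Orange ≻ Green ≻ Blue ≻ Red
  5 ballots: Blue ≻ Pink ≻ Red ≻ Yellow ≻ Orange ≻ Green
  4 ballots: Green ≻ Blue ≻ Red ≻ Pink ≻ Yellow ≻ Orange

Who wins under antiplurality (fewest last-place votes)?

Last-place votes: Blue 0, Red 11, Orange 4, Yellow 7, Pink 3, Green 5.

Blue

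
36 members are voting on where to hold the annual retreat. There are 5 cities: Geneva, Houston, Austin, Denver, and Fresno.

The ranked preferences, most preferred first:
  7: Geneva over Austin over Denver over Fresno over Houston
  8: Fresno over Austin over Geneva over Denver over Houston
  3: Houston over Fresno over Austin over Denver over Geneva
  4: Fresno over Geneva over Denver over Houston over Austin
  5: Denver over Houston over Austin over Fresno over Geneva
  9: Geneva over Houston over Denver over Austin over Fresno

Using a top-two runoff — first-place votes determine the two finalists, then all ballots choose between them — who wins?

Fresno

Round 1 first-place votes: Geneva 16, Houston 3, Austin 0, Denver 5, Fresno 12. Geneva and Fresno advance.
Runoff: Geneva is ranked above Fresno on 16 ballots, Fresno above Geneva on 20.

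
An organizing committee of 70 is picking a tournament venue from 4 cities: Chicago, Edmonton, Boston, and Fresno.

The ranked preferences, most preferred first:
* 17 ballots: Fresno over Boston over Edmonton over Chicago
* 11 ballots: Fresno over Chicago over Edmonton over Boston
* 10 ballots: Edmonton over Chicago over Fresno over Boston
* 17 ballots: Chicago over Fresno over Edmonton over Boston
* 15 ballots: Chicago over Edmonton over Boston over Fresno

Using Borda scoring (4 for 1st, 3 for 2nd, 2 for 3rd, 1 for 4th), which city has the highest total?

Chicago

Chicago: 17×1 + 11×3 + 10×3 + 17×4 + 15×4 = 208
Edmonton: 17×2 + 11×2 + 10×4 + 17×2 + 15×3 = 175
Boston: 17×3 + 11×1 + 10×1 + 17×1 + 15×2 = 119
Fresno: 17×4 + 11×4 + 10×2 + 17×3 + 15×1 = 198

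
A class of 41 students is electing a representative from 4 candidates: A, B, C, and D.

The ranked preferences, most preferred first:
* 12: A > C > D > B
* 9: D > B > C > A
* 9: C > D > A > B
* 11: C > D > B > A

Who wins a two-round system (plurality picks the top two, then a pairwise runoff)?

Round 1 first-place votes: A 12, B 0, C 20, D 9. C and A advance.
Runoff: C is ranked above A on 29 ballots, A above C on 12.

C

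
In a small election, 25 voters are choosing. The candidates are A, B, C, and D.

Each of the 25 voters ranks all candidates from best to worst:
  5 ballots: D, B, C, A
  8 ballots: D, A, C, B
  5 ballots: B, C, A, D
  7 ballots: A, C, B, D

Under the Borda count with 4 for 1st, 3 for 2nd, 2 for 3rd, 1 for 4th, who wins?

A

A: 5×1 + 8×3 + 5×2 + 7×4 = 67
B: 5×3 + 8×1 + 5×4 + 7×2 = 57
C: 5×2 + 8×2 + 5×3 + 7×3 = 62
D: 5×4 + 8×4 + 5×1 + 7×1 = 64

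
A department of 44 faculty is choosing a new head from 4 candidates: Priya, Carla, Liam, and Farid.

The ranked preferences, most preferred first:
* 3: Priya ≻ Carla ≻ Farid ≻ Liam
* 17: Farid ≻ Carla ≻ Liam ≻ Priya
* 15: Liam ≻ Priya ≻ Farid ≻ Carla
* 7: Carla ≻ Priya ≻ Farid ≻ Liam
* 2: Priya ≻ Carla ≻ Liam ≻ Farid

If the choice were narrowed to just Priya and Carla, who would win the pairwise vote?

Carla

Priya is ranked above Carla on 20 ballots; Carla above Priya on 24.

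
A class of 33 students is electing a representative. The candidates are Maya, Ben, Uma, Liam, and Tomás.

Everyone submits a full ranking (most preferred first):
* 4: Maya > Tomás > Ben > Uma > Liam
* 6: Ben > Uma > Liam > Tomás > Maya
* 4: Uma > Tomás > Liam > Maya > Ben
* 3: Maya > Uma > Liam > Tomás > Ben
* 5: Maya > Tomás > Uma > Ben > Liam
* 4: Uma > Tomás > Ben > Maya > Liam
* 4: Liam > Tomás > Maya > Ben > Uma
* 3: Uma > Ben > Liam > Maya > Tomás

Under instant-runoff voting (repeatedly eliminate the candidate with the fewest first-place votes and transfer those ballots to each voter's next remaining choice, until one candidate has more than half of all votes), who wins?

Round 1: Maya 12, Ben 6, Uma 11, Liam 4, Tomás 0. Tomás eliminated.
Round 2: Maya 12, Ben 6, Uma 11, Liam 4. Liam eliminated.
Round 3: Maya 16, Ben 6, Uma 11. Ben eliminated.
Round 4: Maya 16, Uma 17. Uma has a majority (≥17).

Uma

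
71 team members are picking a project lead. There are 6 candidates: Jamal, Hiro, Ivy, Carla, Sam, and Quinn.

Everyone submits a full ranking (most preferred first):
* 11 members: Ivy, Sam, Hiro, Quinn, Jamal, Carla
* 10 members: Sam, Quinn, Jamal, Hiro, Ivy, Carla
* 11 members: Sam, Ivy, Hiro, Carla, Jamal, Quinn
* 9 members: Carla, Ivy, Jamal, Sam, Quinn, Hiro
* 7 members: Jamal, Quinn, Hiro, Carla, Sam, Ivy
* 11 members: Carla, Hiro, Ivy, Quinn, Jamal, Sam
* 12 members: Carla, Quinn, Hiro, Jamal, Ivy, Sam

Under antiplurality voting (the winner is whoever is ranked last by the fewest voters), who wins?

Jamal

Last-place votes: Jamal 0, Hiro 9, Ivy 7, Carla 21, Sam 23, Quinn 11.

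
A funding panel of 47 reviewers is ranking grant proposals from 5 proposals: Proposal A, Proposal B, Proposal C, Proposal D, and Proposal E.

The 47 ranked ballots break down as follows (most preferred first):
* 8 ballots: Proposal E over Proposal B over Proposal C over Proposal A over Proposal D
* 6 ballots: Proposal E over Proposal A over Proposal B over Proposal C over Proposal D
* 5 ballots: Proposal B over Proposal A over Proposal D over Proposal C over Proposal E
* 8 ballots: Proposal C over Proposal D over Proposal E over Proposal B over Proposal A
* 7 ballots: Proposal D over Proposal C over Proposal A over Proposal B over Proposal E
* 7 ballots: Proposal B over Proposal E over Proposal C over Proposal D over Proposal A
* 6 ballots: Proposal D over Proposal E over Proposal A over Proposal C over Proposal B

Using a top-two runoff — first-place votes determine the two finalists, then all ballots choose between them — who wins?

Proposal D

Round 1 first-place votes: Proposal A 0, Proposal B 12, Proposal C 8, Proposal D 13, Proposal E 14. Proposal E and Proposal D advance.
Runoff: Proposal E is ranked above Proposal D on 21 ballots, Proposal D above Proposal E on 26.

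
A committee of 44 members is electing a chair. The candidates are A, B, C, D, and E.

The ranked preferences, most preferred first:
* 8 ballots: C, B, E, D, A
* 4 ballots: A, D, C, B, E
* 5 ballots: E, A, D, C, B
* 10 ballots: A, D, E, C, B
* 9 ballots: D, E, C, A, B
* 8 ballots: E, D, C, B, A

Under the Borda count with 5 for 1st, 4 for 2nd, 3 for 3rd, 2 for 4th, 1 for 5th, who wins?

A: 8×1 + 4×5 + 5×4 + 10×5 + 9×2 + 8×1 = 124
B: 8×4 + 4×2 + 5×1 + 10×1 + 9×1 + 8×2 = 80
C: 8×5 + 4×3 + 5×2 + 10×2 + 9×3 + 8×3 = 133
D: 8×2 + 4×4 + 5×3 + 10×4 + 9×5 + 8×4 = 164
E: 8×3 + 4×1 + 5×5 + 10×3 + 9×4 + 8×5 = 159

D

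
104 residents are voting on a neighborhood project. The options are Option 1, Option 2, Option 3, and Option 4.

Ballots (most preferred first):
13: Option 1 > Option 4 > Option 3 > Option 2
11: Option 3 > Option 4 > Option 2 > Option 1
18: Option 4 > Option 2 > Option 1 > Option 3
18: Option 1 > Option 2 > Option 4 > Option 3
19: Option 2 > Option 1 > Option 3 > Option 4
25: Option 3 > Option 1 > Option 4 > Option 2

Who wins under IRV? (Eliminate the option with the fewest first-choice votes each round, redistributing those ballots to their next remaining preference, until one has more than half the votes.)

Round 1: Option 1 31, Option 2 19, Option 3 36, Option 4 18. Option 4 eliminated.
Round 2: Option 1 31, Option 2 37, Option 3 36. Option 1 eliminated.
Round 3: Option 2 55, Option 3 49. Option 2 has a majority (≥53).

Option 2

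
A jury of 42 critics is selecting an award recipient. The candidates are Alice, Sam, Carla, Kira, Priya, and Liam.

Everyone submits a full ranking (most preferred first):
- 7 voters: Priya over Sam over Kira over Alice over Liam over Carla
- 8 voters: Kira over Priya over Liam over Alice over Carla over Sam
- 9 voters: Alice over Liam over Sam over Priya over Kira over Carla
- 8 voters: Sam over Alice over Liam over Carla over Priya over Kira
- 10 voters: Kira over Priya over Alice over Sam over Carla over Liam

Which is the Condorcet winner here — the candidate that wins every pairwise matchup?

Priya

Priya vs Alice: 25–17
Priya vs Sam: 25–17
Priya vs Carla: 34–8
Priya vs Kira: 24–18
Priya vs Liam: 25–17
Priya beats every other candidate.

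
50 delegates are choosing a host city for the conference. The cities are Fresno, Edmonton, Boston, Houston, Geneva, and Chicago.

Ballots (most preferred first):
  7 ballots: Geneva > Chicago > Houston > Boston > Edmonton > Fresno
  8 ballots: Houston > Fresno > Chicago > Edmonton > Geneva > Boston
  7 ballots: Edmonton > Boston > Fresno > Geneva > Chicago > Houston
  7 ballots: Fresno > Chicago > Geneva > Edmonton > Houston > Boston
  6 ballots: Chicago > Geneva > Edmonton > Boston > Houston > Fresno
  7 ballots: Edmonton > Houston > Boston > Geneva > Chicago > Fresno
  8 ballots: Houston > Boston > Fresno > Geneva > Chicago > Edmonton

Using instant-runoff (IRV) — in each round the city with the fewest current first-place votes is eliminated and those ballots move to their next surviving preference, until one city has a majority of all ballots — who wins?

Geneva

Round 1: Fresno 7, Edmonton 14, Boston 0, Houston 16, Geneva 7, Chicago 6. Boston eliminated.
Round 2: Fresno 7, Edmonton 14, Houston 16, Geneva 7, Chicago 6. Chicago eliminated.
Round 3: Fresno 7, Edmonton 14, Houston 16, Geneva 13. Fresno eliminated.
Round 4: Edmonton 14, Houston 16, Geneva 20. Edmonton eliminated.
Round 5: Houston 23, Geneva 27. Geneva has a majority (≥26).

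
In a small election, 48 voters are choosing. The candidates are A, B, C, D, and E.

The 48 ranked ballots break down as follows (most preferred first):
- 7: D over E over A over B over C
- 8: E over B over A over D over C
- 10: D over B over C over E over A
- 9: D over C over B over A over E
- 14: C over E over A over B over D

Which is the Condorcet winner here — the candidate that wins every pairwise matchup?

D

D vs A: 26–22
D vs B: 26–22
D vs C: 34–14
D vs E: 26–22
D beats every other candidate.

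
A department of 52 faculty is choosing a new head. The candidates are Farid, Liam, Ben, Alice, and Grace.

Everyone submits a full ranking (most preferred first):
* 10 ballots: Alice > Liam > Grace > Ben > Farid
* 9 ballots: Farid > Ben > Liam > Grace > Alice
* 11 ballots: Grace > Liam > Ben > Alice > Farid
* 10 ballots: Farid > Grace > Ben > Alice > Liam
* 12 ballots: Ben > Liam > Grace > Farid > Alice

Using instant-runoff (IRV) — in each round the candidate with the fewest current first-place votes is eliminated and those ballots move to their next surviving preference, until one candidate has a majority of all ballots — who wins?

Round 1: Farid 19, Liam 0, Ben 12, Alice 10, Grace 11. Liam eliminated.
Round 2: Farid 19, Ben 12, Alice 10, Grace 11. Alice eliminated.
Round 3: Farid 19, Ben 12, Grace 21. Ben eliminated.
Round 4: Farid 19, Grace 33. Grace has a majority (≥27).

Grace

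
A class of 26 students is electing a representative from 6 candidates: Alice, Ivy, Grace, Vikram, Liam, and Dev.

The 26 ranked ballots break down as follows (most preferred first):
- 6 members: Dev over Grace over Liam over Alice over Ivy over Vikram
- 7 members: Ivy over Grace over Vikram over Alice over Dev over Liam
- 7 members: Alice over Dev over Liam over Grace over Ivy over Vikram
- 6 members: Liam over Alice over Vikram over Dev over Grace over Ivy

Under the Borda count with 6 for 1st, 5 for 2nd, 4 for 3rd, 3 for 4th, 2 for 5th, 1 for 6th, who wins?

Alice

Alice: 6×3 + 7×3 + 7×6 + 6×5 = 111
Ivy: 6×2 + 7×6 + 7×2 + 6×1 = 74
Grace: 6×5 + 7×5 + 7×3 + 6×2 = 98
Vikram: 6×1 + 7×4 + 7×1 + 6×4 = 65
Liam: 6×4 + 7×1 + 7×4 + 6×6 = 95
Dev: 6×6 + 7×2 + 7×5 + 6×3 = 103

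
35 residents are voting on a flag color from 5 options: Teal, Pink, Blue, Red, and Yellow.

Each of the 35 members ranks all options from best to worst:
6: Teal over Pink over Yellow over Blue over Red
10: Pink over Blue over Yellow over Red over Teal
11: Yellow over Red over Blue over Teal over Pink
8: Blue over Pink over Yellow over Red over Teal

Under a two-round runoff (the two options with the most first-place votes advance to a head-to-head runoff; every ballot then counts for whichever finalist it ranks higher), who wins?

Round 1 first-place votes: Teal 6, Pink 10, Blue 8, Red 0, Yellow 11. Yellow and Pink advance.
Runoff: Yellow is ranked above Pink on 11 ballots, Pink above Yellow on 24.

Pink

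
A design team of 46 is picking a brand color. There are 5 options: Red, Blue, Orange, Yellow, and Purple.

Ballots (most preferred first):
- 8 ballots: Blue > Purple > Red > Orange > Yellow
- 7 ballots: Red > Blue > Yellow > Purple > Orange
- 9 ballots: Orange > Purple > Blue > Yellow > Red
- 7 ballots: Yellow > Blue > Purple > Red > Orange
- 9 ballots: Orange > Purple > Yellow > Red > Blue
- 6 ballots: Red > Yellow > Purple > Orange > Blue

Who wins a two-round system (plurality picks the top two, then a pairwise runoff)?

Red

Round 1 first-place votes: Red 13, Blue 8, Orange 18, Yellow 7, Purple 0. Orange and Red advance.
Runoff: Orange is ranked above Red on 18 ballots, Red above Orange on 28.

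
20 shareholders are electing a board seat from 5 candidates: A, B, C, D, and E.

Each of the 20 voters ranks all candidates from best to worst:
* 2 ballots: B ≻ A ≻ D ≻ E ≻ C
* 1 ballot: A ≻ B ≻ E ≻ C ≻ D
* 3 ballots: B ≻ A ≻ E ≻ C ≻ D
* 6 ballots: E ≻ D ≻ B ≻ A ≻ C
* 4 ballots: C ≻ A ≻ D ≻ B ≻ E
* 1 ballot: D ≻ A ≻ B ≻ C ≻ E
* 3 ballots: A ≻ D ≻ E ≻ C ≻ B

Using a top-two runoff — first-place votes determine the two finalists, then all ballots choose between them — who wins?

Round 1 first-place votes: A 4, B 5, C 4, D 1, E 6. E and B advance.
Runoff: E is ranked above B on 9 ballots, B above E on 11.

B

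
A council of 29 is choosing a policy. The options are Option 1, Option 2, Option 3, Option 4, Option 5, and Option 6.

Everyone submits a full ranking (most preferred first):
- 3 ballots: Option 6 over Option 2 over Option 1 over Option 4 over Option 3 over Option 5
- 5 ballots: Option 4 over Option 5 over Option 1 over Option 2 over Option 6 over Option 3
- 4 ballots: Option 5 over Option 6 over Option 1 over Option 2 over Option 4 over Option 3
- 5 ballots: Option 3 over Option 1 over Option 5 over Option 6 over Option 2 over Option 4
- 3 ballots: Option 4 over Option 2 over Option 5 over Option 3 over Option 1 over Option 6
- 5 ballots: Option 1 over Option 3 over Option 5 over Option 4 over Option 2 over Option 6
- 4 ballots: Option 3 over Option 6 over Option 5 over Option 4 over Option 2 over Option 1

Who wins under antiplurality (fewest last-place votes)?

Option 2

Last-place votes: Option 1 4, Option 2 0, Option 3 9, Option 4 5, Option 5 3, Option 6 8.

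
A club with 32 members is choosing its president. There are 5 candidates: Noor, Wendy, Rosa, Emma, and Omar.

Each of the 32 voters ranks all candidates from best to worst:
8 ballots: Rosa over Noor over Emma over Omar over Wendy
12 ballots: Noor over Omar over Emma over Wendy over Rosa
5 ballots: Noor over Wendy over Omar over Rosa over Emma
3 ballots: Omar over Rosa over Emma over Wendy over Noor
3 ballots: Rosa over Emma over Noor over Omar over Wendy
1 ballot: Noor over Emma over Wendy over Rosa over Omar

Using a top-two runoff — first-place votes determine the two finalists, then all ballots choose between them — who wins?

Round 1 first-place votes: Noor 18, Wendy 0, Rosa 11, Emma 0, Omar 3. Noor and Rosa advance.
Runoff: Noor is ranked above Rosa on 18 ballots, Rosa above Noor on 14.

Noor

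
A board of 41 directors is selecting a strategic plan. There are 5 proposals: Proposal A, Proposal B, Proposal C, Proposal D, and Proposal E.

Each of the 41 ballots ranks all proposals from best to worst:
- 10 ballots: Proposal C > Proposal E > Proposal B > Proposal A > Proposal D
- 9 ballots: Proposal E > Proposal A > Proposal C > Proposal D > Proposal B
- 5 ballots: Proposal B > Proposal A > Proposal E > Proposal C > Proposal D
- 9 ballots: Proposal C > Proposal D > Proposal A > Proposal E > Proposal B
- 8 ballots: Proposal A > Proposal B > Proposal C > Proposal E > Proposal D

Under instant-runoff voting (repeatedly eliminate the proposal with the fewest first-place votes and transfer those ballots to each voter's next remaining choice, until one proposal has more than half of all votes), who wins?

Proposal A

Round 1: Proposal A 8, Proposal B 5, Proposal C 19, Proposal D 0, Proposal E 9. Proposal D eliminated.
Round 2: Proposal A 8, Proposal B 5, Proposal C 19, Proposal E 9. Proposal B eliminated.
Round 3: Proposal A 13, Proposal C 19, Proposal E 9. Proposal E eliminated.
Round 4: Proposal A 22, Proposal C 19. Proposal A has a majority (≥21).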